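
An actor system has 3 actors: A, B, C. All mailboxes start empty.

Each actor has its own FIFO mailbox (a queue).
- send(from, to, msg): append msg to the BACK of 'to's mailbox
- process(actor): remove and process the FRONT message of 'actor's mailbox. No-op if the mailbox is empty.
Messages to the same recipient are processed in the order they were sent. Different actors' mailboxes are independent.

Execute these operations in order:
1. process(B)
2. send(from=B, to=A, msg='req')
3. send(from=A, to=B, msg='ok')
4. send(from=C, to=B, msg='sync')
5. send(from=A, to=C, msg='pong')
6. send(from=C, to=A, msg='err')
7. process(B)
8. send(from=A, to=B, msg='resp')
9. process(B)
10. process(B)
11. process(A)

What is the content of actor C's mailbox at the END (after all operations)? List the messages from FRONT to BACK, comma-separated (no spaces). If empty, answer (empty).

Answer: pong

Derivation:
After 1 (process(B)): A:[] B:[] C:[]
After 2 (send(from=B, to=A, msg='req')): A:[req] B:[] C:[]
After 3 (send(from=A, to=B, msg='ok')): A:[req] B:[ok] C:[]
After 4 (send(from=C, to=B, msg='sync')): A:[req] B:[ok,sync] C:[]
After 5 (send(from=A, to=C, msg='pong')): A:[req] B:[ok,sync] C:[pong]
After 6 (send(from=C, to=A, msg='err')): A:[req,err] B:[ok,sync] C:[pong]
After 7 (process(B)): A:[req,err] B:[sync] C:[pong]
After 8 (send(from=A, to=B, msg='resp')): A:[req,err] B:[sync,resp] C:[pong]
After 9 (process(B)): A:[req,err] B:[resp] C:[pong]
After 10 (process(B)): A:[req,err] B:[] C:[pong]
After 11 (process(A)): A:[err] B:[] C:[pong]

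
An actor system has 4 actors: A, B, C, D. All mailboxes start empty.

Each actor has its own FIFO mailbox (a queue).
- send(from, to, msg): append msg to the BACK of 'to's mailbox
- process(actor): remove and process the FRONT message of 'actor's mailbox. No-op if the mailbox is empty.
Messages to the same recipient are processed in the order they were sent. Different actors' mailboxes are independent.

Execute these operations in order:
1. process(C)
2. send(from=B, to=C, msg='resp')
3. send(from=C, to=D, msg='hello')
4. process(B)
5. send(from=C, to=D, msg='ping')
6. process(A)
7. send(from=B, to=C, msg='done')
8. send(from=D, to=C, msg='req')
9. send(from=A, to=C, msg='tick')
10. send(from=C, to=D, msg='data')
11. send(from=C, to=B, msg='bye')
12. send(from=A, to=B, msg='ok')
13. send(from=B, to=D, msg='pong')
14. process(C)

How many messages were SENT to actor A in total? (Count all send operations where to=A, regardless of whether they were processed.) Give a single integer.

After 1 (process(C)): A:[] B:[] C:[] D:[]
After 2 (send(from=B, to=C, msg='resp')): A:[] B:[] C:[resp] D:[]
After 3 (send(from=C, to=D, msg='hello')): A:[] B:[] C:[resp] D:[hello]
After 4 (process(B)): A:[] B:[] C:[resp] D:[hello]
After 5 (send(from=C, to=D, msg='ping')): A:[] B:[] C:[resp] D:[hello,ping]
After 6 (process(A)): A:[] B:[] C:[resp] D:[hello,ping]
After 7 (send(from=B, to=C, msg='done')): A:[] B:[] C:[resp,done] D:[hello,ping]
After 8 (send(from=D, to=C, msg='req')): A:[] B:[] C:[resp,done,req] D:[hello,ping]
After 9 (send(from=A, to=C, msg='tick')): A:[] B:[] C:[resp,done,req,tick] D:[hello,ping]
After 10 (send(from=C, to=D, msg='data')): A:[] B:[] C:[resp,done,req,tick] D:[hello,ping,data]
After 11 (send(from=C, to=B, msg='bye')): A:[] B:[bye] C:[resp,done,req,tick] D:[hello,ping,data]
After 12 (send(from=A, to=B, msg='ok')): A:[] B:[bye,ok] C:[resp,done,req,tick] D:[hello,ping,data]
After 13 (send(from=B, to=D, msg='pong')): A:[] B:[bye,ok] C:[resp,done,req,tick] D:[hello,ping,data,pong]
After 14 (process(C)): A:[] B:[bye,ok] C:[done,req,tick] D:[hello,ping,data,pong]

Answer: 0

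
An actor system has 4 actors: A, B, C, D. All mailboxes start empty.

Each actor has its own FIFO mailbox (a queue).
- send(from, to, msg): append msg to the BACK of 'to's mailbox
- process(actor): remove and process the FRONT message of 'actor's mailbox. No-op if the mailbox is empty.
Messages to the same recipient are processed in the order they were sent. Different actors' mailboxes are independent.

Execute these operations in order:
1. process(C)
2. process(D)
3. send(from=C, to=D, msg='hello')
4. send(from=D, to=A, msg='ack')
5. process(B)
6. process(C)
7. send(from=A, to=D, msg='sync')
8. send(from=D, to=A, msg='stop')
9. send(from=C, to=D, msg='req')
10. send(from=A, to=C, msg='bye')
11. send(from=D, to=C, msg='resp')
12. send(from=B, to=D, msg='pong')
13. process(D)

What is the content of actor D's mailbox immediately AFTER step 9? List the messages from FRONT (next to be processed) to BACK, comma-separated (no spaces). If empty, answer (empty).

After 1 (process(C)): A:[] B:[] C:[] D:[]
After 2 (process(D)): A:[] B:[] C:[] D:[]
After 3 (send(from=C, to=D, msg='hello')): A:[] B:[] C:[] D:[hello]
After 4 (send(from=D, to=A, msg='ack')): A:[ack] B:[] C:[] D:[hello]
After 5 (process(B)): A:[ack] B:[] C:[] D:[hello]
After 6 (process(C)): A:[ack] B:[] C:[] D:[hello]
After 7 (send(from=A, to=D, msg='sync')): A:[ack] B:[] C:[] D:[hello,sync]
After 8 (send(from=D, to=A, msg='stop')): A:[ack,stop] B:[] C:[] D:[hello,sync]
After 9 (send(from=C, to=D, msg='req')): A:[ack,stop] B:[] C:[] D:[hello,sync,req]

hello,sync,req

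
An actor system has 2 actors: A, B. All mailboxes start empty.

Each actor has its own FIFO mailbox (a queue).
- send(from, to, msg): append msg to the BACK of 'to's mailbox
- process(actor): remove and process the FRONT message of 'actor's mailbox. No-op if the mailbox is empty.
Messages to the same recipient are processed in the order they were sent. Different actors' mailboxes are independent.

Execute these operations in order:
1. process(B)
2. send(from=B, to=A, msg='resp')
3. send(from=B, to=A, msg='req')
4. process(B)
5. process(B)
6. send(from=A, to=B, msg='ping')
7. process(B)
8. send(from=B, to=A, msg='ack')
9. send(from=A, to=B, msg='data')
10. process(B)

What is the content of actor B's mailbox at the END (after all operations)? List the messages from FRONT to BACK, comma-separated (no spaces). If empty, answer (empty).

Answer: (empty)

Derivation:
After 1 (process(B)): A:[] B:[]
After 2 (send(from=B, to=A, msg='resp')): A:[resp] B:[]
After 3 (send(from=B, to=A, msg='req')): A:[resp,req] B:[]
After 4 (process(B)): A:[resp,req] B:[]
After 5 (process(B)): A:[resp,req] B:[]
After 6 (send(from=A, to=B, msg='ping')): A:[resp,req] B:[ping]
After 7 (process(B)): A:[resp,req] B:[]
After 8 (send(from=B, to=A, msg='ack')): A:[resp,req,ack] B:[]
After 9 (send(from=A, to=B, msg='data')): A:[resp,req,ack] B:[data]
After 10 (process(B)): A:[resp,req,ack] B:[]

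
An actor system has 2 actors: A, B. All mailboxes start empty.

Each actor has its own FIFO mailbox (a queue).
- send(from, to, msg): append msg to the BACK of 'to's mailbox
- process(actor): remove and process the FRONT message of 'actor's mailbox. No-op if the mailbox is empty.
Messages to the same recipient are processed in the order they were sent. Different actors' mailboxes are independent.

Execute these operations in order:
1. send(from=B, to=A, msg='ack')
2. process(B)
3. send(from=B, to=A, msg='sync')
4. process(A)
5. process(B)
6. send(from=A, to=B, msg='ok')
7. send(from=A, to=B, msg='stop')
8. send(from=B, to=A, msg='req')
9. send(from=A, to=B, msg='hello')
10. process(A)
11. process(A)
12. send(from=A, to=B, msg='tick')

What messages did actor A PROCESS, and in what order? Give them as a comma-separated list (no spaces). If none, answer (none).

Answer: ack,sync,req

Derivation:
After 1 (send(from=B, to=A, msg='ack')): A:[ack] B:[]
After 2 (process(B)): A:[ack] B:[]
After 3 (send(from=B, to=A, msg='sync')): A:[ack,sync] B:[]
After 4 (process(A)): A:[sync] B:[]
After 5 (process(B)): A:[sync] B:[]
After 6 (send(from=A, to=B, msg='ok')): A:[sync] B:[ok]
After 7 (send(from=A, to=B, msg='stop')): A:[sync] B:[ok,stop]
After 8 (send(from=B, to=A, msg='req')): A:[sync,req] B:[ok,stop]
After 9 (send(from=A, to=B, msg='hello')): A:[sync,req] B:[ok,stop,hello]
After 10 (process(A)): A:[req] B:[ok,stop,hello]
After 11 (process(A)): A:[] B:[ok,stop,hello]
After 12 (send(from=A, to=B, msg='tick')): A:[] B:[ok,stop,hello,tick]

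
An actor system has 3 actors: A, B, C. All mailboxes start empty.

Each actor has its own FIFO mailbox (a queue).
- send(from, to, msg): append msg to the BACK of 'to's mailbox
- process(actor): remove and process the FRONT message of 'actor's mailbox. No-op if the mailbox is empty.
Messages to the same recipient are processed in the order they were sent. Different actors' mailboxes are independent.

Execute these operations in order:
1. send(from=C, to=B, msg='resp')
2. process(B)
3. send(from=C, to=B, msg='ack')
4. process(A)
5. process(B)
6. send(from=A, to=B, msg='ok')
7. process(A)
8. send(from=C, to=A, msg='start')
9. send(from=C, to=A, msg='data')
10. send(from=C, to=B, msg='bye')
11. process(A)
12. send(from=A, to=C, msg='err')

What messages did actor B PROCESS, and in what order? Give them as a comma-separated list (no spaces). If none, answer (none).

After 1 (send(from=C, to=B, msg='resp')): A:[] B:[resp] C:[]
After 2 (process(B)): A:[] B:[] C:[]
After 3 (send(from=C, to=B, msg='ack')): A:[] B:[ack] C:[]
After 4 (process(A)): A:[] B:[ack] C:[]
After 5 (process(B)): A:[] B:[] C:[]
After 6 (send(from=A, to=B, msg='ok')): A:[] B:[ok] C:[]
After 7 (process(A)): A:[] B:[ok] C:[]
After 8 (send(from=C, to=A, msg='start')): A:[start] B:[ok] C:[]
After 9 (send(from=C, to=A, msg='data')): A:[start,data] B:[ok] C:[]
After 10 (send(from=C, to=B, msg='bye')): A:[start,data] B:[ok,bye] C:[]
After 11 (process(A)): A:[data] B:[ok,bye] C:[]
After 12 (send(from=A, to=C, msg='err')): A:[data] B:[ok,bye] C:[err]

Answer: resp,ack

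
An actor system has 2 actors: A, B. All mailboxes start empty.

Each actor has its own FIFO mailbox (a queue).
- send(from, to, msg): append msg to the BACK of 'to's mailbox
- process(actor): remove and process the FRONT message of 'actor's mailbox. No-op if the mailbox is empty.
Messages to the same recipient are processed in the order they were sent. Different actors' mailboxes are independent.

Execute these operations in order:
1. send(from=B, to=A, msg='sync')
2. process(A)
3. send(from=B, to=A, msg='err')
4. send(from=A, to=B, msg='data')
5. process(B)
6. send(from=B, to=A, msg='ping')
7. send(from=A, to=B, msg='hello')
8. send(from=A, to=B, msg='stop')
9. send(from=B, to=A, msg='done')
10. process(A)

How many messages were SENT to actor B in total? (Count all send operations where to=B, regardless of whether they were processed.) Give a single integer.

After 1 (send(from=B, to=A, msg='sync')): A:[sync] B:[]
After 2 (process(A)): A:[] B:[]
After 3 (send(from=B, to=A, msg='err')): A:[err] B:[]
After 4 (send(from=A, to=B, msg='data')): A:[err] B:[data]
After 5 (process(B)): A:[err] B:[]
After 6 (send(from=B, to=A, msg='ping')): A:[err,ping] B:[]
After 7 (send(from=A, to=B, msg='hello')): A:[err,ping] B:[hello]
After 8 (send(from=A, to=B, msg='stop')): A:[err,ping] B:[hello,stop]
After 9 (send(from=B, to=A, msg='done')): A:[err,ping,done] B:[hello,stop]
After 10 (process(A)): A:[ping,done] B:[hello,stop]

Answer: 3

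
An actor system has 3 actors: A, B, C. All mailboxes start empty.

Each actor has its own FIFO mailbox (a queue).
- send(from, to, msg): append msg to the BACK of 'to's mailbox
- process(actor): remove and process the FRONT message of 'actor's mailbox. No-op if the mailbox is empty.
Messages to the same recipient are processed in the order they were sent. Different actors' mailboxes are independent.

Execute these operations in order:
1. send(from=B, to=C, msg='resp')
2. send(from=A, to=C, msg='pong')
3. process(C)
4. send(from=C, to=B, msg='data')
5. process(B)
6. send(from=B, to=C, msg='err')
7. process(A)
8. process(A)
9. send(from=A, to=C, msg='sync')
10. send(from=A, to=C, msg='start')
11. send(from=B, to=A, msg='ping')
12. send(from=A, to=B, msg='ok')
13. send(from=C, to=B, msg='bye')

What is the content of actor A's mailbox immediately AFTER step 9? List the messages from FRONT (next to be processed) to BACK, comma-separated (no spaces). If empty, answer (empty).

After 1 (send(from=B, to=C, msg='resp')): A:[] B:[] C:[resp]
After 2 (send(from=A, to=C, msg='pong')): A:[] B:[] C:[resp,pong]
After 3 (process(C)): A:[] B:[] C:[pong]
After 4 (send(from=C, to=B, msg='data')): A:[] B:[data] C:[pong]
After 5 (process(B)): A:[] B:[] C:[pong]
After 6 (send(from=B, to=C, msg='err')): A:[] B:[] C:[pong,err]
After 7 (process(A)): A:[] B:[] C:[pong,err]
After 8 (process(A)): A:[] B:[] C:[pong,err]
After 9 (send(from=A, to=C, msg='sync')): A:[] B:[] C:[pong,err,sync]

(empty)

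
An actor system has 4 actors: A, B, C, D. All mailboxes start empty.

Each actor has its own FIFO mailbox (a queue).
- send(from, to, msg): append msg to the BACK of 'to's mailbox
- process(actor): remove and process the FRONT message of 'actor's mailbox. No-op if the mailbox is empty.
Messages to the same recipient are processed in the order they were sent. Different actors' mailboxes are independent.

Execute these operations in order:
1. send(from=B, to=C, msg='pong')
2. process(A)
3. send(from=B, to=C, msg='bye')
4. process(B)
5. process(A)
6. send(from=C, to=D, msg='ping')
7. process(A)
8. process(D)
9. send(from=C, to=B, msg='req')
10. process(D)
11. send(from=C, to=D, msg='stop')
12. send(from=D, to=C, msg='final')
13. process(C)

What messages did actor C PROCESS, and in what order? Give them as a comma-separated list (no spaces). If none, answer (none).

Answer: pong

Derivation:
After 1 (send(from=B, to=C, msg='pong')): A:[] B:[] C:[pong] D:[]
After 2 (process(A)): A:[] B:[] C:[pong] D:[]
After 3 (send(from=B, to=C, msg='bye')): A:[] B:[] C:[pong,bye] D:[]
After 4 (process(B)): A:[] B:[] C:[pong,bye] D:[]
After 5 (process(A)): A:[] B:[] C:[pong,bye] D:[]
After 6 (send(from=C, to=D, msg='ping')): A:[] B:[] C:[pong,bye] D:[ping]
After 7 (process(A)): A:[] B:[] C:[pong,bye] D:[ping]
After 8 (process(D)): A:[] B:[] C:[pong,bye] D:[]
After 9 (send(from=C, to=B, msg='req')): A:[] B:[req] C:[pong,bye] D:[]
After 10 (process(D)): A:[] B:[req] C:[pong,bye] D:[]
After 11 (send(from=C, to=D, msg='stop')): A:[] B:[req] C:[pong,bye] D:[stop]
After 12 (send(from=D, to=C, msg='final')): A:[] B:[req] C:[pong,bye,final] D:[stop]
After 13 (process(C)): A:[] B:[req] C:[bye,final] D:[stop]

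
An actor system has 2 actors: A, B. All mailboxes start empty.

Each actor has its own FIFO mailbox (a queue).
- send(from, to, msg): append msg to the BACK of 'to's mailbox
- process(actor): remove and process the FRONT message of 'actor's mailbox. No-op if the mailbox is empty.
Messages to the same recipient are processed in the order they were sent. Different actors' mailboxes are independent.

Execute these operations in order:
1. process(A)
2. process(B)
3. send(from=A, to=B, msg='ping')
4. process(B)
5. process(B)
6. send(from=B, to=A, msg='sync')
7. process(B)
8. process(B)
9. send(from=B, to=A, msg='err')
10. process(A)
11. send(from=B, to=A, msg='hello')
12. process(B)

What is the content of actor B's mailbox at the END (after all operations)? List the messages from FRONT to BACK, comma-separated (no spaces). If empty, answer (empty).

Answer: (empty)

Derivation:
After 1 (process(A)): A:[] B:[]
After 2 (process(B)): A:[] B:[]
After 3 (send(from=A, to=B, msg='ping')): A:[] B:[ping]
After 4 (process(B)): A:[] B:[]
After 5 (process(B)): A:[] B:[]
After 6 (send(from=B, to=A, msg='sync')): A:[sync] B:[]
After 7 (process(B)): A:[sync] B:[]
After 8 (process(B)): A:[sync] B:[]
After 9 (send(from=B, to=A, msg='err')): A:[sync,err] B:[]
After 10 (process(A)): A:[err] B:[]
After 11 (send(from=B, to=A, msg='hello')): A:[err,hello] B:[]
After 12 (process(B)): A:[err,hello] B:[]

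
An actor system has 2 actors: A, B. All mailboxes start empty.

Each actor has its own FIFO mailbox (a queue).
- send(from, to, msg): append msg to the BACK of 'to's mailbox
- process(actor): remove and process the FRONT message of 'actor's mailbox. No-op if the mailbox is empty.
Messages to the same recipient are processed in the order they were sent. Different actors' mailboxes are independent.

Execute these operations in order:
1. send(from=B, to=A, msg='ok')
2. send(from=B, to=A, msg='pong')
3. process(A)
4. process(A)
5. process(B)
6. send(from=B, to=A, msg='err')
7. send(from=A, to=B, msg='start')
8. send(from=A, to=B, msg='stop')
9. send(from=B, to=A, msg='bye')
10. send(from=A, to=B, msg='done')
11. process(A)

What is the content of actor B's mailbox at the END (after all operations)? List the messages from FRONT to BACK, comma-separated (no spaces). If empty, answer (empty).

After 1 (send(from=B, to=A, msg='ok')): A:[ok] B:[]
After 2 (send(from=B, to=A, msg='pong')): A:[ok,pong] B:[]
After 3 (process(A)): A:[pong] B:[]
After 4 (process(A)): A:[] B:[]
After 5 (process(B)): A:[] B:[]
After 6 (send(from=B, to=A, msg='err')): A:[err] B:[]
After 7 (send(from=A, to=B, msg='start')): A:[err] B:[start]
After 8 (send(from=A, to=B, msg='stop')): A:[err] B:[start,stop]
After 9 (send(from=B, to=A, msg='bye')): A:[err,bye] B:[start,stop]
After 10 (send(from=A, to=B, msg='done')): A:[err,bye] B:[start,stop,done]
After 11 (process(A)): A:[bye] B:[start,stop,done]

Answer: start,stop,done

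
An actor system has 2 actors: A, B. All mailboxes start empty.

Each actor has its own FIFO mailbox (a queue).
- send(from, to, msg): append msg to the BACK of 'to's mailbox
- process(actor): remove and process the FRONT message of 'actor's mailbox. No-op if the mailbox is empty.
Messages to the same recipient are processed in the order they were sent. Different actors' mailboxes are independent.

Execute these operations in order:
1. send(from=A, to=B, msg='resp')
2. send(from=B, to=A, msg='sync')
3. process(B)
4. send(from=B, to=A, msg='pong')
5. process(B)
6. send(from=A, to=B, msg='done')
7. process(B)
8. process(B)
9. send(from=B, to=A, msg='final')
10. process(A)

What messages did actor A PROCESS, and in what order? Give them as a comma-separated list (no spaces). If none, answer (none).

Answer: sync

Derivation:
After 1 (send(from=A, to=B, msg='resp')): A:[] B:[resp]
After 2 (send(from=B, to=A, msg='sync')): A:[sync] B:[resp]
After 3 (process(B)): A:[sync] B:[]
After 4 (send(from=B, to=A, msg='pong')): A:[sync,pong] B:[]
After 5 (process(B)): A:[sync,pong] B:[]
After 6 (send(from=A, to=B, msg='done')): A:[sync,pong] B:[done]
After 7 (process(B)): A:[sync,pong] B:[]
After 8 (process(B)): A:[sync,pong] B:[]
After 9 (send(from=B, to=A, msg='final')): A:[sync,pong,final] B:[]
After 10 (process(A)): A:[pong,final] B:[]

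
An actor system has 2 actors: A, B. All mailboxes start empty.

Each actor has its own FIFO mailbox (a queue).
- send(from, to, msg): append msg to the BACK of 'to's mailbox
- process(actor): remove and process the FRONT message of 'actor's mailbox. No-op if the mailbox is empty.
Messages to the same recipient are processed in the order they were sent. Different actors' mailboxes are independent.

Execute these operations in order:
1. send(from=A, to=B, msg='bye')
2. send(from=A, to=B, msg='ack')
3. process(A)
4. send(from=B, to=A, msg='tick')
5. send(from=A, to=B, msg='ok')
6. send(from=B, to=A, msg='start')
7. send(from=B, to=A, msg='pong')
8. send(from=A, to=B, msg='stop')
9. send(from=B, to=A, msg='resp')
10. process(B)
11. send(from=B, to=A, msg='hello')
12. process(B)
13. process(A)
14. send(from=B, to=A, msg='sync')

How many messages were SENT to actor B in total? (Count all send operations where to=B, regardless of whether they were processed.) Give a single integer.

After 1 (send(from=A, to=B, msg='bye')): A:[] B:[bye]
After 2 (send(from=A, to=B, msg='ack')): A:[] B:[bye,ack]
After 3 (process(A)): A:[] B:[bye,ack]
After 4 (send(from=B, to=A, msg='tick')): A:[tick] B:[bye,ack]
After 5 (send(from=A, to=B, msg='ok')): A:[tick] B:[bye,ack,ok]
After 6 (send(from=B, to=A, msg='start')): A:[tick,start] B:[bye,ack,ok]
After 7 (send(from=B, to=A, msg='pong')): A:[tick,start,pong] B:[bye,ack,ok]
After 8 (send(from=A, to=B, msg='stop')): A:[tick,start,pong] B:[bye,ack,ok,stop]
After 9 (send(from=B, to=A, msg='resp')): A:[tick,start,pong,resp] B:[bye,ack,ok,stop]
After 10 (process(B)): A:[tick,start,pong,resp] B:[ack,ok,stop]
After 11 (send(from=B, to=A, msg='hello')): A:[tick,start,pong,resp,hello] B:[ack,ok,stop]
After 12 (process(B)): A:[tick,start,pong,resp,hello] B:[ok,stop]
After 13 (process(A)): A:[start,pong,resp,hello] B:[ok,stop]
After 14 (send(from=B, to=A, msg='sync')): A:[start,pong,resp,hello,sync] B:[ok,stop]

Answer: 4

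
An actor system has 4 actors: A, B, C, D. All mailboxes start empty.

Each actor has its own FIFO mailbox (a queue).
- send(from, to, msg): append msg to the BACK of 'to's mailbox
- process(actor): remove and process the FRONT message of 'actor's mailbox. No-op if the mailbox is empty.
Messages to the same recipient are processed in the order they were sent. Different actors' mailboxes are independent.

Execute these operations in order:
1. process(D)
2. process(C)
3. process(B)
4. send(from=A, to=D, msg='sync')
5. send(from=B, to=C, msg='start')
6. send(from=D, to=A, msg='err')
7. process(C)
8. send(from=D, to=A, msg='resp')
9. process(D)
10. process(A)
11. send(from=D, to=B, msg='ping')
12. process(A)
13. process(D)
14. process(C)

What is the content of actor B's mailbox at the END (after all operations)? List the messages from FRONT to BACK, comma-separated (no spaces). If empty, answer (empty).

Answer: ping

Derivation:
After 1 (process(D)): A:[] B:[] C:[] D:[]
After 2 (process(C)): A:[] B:[] C:[] D:[]
After 3 (process(B)): A:[] B:[] C:[] D:[]
After 4 (send(from=A, to=D, msg='sync')): A:[] B:[] C:[] D:[sync]
After 5 (send(from=B, to=C, msg='start')): A:[] B:[] C:[start] D:[sync]
After 6 (send(from=D, to=A, msg='err')): A:[err] B:[] C:[start] D:[sync]
After 7 (process(C)): A:[err] B:[] C:[] D:[sync]
After 8 (send(from=D, to=A, msg='resp')): A:[err,resp] B:[] C:[] D:[sync]
After 9 (process(D)): A:[err,resp] B:[] C:[] D:[]
After 10 (process(A)): A:[resp] B:[] C:[] D:[]
After 11 (send(from=D, to=B, msg='ping')): A:[resp] B:[ping] C:[] D:[]
After 12 (process(A)): A:[] B:[ping] C:[] D:[]
After 13 (process(D)): A:[] B:[ping] C:[] D:[]
After 14 (process(C)): A:[] B:[ping] C:[] D:[]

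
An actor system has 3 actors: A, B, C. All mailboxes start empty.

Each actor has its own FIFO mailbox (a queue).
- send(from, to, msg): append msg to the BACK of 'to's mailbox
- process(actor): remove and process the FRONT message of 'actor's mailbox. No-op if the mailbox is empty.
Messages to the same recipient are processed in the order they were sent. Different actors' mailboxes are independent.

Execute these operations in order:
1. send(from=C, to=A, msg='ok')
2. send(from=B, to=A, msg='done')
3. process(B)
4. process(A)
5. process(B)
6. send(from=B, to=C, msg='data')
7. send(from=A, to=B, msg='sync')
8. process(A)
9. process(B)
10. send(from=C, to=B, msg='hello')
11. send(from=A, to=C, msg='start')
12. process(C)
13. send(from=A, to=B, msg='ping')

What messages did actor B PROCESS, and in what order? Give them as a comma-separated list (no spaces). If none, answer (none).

After 1 (send(from=C, to=A, msg='ok')): A:[ok] B:[] C:[]
After 2 (send(from=B, to=A, msg='done')): A:[ok,done] B:[] C:[]
After 3 (process(B)): A:[ok,done] B:[] C:[]
After 4 (process(A)): A:[done] B:[] C:[]
After 5 (process(B)): A:[done] B:[] C:[]
After 6 (send(from=B, to=C, msg='data')): A:[done] B:[] C:[data]
After 7 (send(from=A, to=B, msg='sync')): A:[done] B:[sync] C:[data]
After 8 (process(A)): A:[] B:[sync] C:[data]
After 9 (process(B)): A:[] B:[] C:[data]
After 10 (send(from=C, to=B, msg='hello')): A:[] B:[hello] C:[data]
After 11 (send(from=A, to=C, msg='start')): A:[] B:[hello] C:[data,start]
After 12 (process(C)): A:[] B:[hello] C:[start]
After 13 (send(from=A, to=B, msg='ping')): A:[] B:[hello,ping] C:[start]

Answer: sync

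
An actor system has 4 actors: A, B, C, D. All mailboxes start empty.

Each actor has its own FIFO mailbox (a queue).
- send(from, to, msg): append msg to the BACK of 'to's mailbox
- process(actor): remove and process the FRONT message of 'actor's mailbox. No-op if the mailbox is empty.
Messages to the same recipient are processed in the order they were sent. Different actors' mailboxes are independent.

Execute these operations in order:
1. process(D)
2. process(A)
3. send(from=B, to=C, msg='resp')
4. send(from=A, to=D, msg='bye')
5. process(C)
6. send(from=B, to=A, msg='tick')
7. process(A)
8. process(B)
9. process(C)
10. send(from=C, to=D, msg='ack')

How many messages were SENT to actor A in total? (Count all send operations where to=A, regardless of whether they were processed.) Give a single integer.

After 1 (process(D)): A:[] B:[] C:[] D:[]
After 2 (process(A)): A:[] B:[] C:[] D:[]
After 3 (send(from=B, to=C, msg='resp')): A:[] B:[] C:[resp] D:[]
After 4 (send(from=A, to=D, msg='bye')): A:[] B:[] C:[resp] D:[bye]
After 5 (process(C)): A:[] B:[] C:[] D:[bye]
After 6 (send(from=B, to=A, msg='tick')): A:[tick] B:[] C:[] D:[bye]
After 7 (process(A)): A:[] B:[] C:[] D:[bye]
After 8 (process(B)): A:[] B:[] C:[] D:[bye]
After 9 (process(C)): A:[] B:[] C:[] D:[bye]
After 10 (send(from=C, to=D, msg='ack')): A:[] B:[] C:[] D:[bye,ack]

Answer: 1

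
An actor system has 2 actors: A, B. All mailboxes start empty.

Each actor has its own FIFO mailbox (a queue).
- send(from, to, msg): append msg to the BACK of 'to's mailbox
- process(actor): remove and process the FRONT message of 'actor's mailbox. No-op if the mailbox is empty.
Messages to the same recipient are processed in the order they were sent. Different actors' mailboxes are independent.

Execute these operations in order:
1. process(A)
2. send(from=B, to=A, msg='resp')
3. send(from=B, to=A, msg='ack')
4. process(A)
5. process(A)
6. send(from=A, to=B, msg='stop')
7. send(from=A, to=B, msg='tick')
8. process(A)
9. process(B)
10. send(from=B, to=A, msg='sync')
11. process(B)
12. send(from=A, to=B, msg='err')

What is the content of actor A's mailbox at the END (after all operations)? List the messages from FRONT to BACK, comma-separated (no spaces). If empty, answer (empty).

Answer: sync

Derivation:
After 1 (process(A)): A:[] B:[]
After 2 (send(from=B, to=A, msg='resp')): A:[resp] B:[]
After 3 (send(from=B, to=A, msg='ack')): A:[resp,ack] B:[]
After 4 (process(A)): A:[ack] B:[]
After 5 (process(A)): A:[] B:[]
After 6 (send(from=A, to=B, msg='stop')): A:[] B:[stop]
After 7 (send(from=A, to=B, msg='tick')): A:[] B:[stop,tick]
After 8 (process(A)): A:[] B:[stop,tick]
After 9 (process(B)): A:[] B:[tick]
After 10 (send(from=B, to=A, msg='sync')): A:[sync] B:[tick]
After 11 (process(B)): A:[sync] B:[]
After 12 (send(from=A, to=B, msg='err')): A:[sync] B:[err]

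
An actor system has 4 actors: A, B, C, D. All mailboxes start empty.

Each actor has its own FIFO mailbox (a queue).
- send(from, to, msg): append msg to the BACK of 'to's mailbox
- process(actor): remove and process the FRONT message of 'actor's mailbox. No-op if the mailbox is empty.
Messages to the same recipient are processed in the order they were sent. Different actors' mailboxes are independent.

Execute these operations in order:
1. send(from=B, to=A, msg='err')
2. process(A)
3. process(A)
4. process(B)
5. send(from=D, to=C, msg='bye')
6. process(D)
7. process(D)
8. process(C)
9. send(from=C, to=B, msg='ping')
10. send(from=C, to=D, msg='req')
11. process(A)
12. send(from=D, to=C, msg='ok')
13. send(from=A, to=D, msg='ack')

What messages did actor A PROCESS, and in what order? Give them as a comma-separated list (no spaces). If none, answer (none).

After 1 (send(from=B, to=A, msg='err')): A:[err] B:[] C:[] D:[]
After 2 (process(A)): A:[] B:[] C:[] D:[]
After 3 (process(A)): A:[] B:[] C:[] D:[]
After 4 (process(B)): A:[] B:[] C:[] D:[]
After 5 (send(from=D, to=C, msg='bye')): A:[] B:[] C:[bye] D:[]
After 6 (process(D)): A:[] B:[] C:[bye] D:[]
After 7 (process(D)): A:[] B:[] C:[bye] D:[]
After 8 (process(C)): A:[] B:[] C:[] D:[]
After 9 (send(from=C, to=B, msg='ping')): A:[] B:[ping] C:[] D:[]
After 10 (send(from=C, to=D, msg='req')): A:[] B:[ping] C:[] D:[req]
After 11 (process(A)): A:[] B:[ping] C:[] D:[req]
After 12 (send(from=D, to=C, msg='ok')): A:[] B:[ping] C:[ok] D:[req]
After 13 (send(from=A, to=D, msg='ack')): A:[] B:[ping] C:[ok] D:[req,ack]

Answer: err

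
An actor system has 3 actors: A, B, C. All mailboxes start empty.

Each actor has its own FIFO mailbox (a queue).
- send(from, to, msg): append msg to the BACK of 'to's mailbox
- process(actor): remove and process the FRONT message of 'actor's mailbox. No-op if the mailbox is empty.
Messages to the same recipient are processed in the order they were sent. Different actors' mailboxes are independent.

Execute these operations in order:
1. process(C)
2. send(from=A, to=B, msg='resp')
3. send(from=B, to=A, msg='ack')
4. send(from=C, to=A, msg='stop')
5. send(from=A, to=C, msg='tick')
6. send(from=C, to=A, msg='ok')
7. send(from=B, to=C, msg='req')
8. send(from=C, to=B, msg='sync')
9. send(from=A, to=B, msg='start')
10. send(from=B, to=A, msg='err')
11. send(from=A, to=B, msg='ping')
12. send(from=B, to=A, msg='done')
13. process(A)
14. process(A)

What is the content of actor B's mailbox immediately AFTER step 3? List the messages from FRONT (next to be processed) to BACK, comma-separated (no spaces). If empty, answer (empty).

After 1 (process(C)): A:[] B:[] C:[]
After 2 (send(from=A, to=B, msg='resp')): A:[] B:[resp] C:[]
After 3 (send(from=B, to=A, msg='ack')): A:[ack] B:[resp] C:[]

resp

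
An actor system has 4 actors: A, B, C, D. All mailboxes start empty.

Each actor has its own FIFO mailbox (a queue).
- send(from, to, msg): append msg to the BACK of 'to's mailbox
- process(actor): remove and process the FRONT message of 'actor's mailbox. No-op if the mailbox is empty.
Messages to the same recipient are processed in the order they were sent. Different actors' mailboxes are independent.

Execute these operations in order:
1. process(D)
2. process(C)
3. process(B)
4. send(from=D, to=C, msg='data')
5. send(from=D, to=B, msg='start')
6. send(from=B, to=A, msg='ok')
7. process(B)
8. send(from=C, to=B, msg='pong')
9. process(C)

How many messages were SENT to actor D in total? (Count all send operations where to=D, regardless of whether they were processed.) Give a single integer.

After 1 (process(D)): A:[] B:[] C:[] D:[]
After 2 (process(C)): A:[] B:[] C:[] D:[]
After 3 (process(B)): A:[] B:[] C:[] D:[]
After 4 (send(from=D, to=C, msg='data')): A:[] B:[] C:[data] D:[]
After 5 (send(from=D, to=B, msg='start')): A:[] B:[start] C:[data] D:[]
After 6 (send(from=B, to=A, msg='ok')): A:[ok] B:[start] C:[data] D:[]
After 7 (process(B)): A:[ok] B:[] C:[data] D:[]
After 8 (send(from=C, to=B, msg='pong')): A:[ok] B:[pong] C:[data] D:[]
After 9 (process(C)): A:[ok] B:[pong] C:[] D:[]

Answer: 0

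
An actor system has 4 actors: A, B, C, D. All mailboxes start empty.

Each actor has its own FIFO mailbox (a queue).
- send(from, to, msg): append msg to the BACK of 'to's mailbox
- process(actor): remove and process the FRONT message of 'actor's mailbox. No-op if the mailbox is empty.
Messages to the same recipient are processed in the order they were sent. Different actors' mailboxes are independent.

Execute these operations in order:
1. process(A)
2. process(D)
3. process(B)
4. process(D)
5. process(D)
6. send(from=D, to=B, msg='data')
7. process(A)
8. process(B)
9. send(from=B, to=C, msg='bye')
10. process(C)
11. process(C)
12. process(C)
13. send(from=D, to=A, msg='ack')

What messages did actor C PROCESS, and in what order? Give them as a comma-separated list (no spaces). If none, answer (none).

After 1 (process(A)): A:[] B:[] C:[] D:[]
After 2 (process(D)): A:[] B:[] C:[] D:[]
After 3 (process(B)): A:[] B:[] C:[] D:[]
After 4 (process(D)): A:[] B:[] C:[] D:[]
After 5 (process(D)): A:[] B:[] C:[] D:[]
After 6 (send(from=D, to=B, msg='data')): A:[] B:[data] C:[] D:[]
After 7 (process(A)): A:[] B:[data] C:[] D:[]
After 8 (process(B)): A:[] B:[] C:[] D:[]
After 9 (send(from=B, to=C, msg='bye')): A:[] B:[] C:[bye] D:[]
After 10 (process(C)): A:[] B:[] C:[] D:[]
After 11 (process(C)): A:[] B:[] C:[] D:[]
After 12 (process(C)): A:[] B:[] C:[] D:[]
After 13 (send(from=D, to=A, msg='ack')): A:[ack] B:[] C:[] D:[]

Answer: bye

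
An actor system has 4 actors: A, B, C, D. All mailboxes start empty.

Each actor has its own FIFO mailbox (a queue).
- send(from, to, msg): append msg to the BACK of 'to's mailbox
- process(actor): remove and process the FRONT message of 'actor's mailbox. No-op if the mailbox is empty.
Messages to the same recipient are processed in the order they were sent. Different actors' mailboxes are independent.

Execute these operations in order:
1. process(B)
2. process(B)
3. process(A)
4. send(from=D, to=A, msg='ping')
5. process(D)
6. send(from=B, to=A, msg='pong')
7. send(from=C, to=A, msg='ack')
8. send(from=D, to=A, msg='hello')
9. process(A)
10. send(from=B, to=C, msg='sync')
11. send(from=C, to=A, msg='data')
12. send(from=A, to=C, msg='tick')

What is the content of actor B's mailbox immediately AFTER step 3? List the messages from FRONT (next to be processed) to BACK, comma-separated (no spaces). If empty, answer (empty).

After 1 (process(B)): A:[] B:[] C:[] D:[]
After 2 (process(B)): A:[] B:[] C:[] D:[]
After 3 (process(A)): A:[] B:[] C:[] D:[]

(empty)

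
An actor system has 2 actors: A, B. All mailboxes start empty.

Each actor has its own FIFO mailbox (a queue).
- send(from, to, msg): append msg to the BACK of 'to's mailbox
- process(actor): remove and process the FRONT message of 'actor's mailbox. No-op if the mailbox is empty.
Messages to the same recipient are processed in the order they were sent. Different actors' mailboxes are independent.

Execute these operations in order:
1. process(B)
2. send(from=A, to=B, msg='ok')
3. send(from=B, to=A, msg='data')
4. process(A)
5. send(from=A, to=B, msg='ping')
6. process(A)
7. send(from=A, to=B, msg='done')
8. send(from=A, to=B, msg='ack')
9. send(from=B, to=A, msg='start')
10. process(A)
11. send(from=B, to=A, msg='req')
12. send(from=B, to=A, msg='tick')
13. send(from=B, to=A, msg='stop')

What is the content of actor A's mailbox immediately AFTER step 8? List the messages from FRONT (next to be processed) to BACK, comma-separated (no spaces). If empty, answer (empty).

After 1 (process(B)): A:[] B:[]
After 2 (send(from=A, to=B, msg='ok')): A:[] B:[ok]
After 3 (send(from=B, to=A, msg='data')): A:[data] B:[ok]
After 4 (process(A)): A:[] B:[ok]
After 5 (send(from=A, to=B, msg='ping')): A:[] B:[ok,ping]
After 6 (process(A)): A:[] B:[ok,ping]
After 7 (send(from=A, to=B, msg='done')): A:[] B:[ok,ping,done]
After 8 (send(from=A, to=B, msg='ack')): A:[] B:[ok,ping,done,ack]

(empty)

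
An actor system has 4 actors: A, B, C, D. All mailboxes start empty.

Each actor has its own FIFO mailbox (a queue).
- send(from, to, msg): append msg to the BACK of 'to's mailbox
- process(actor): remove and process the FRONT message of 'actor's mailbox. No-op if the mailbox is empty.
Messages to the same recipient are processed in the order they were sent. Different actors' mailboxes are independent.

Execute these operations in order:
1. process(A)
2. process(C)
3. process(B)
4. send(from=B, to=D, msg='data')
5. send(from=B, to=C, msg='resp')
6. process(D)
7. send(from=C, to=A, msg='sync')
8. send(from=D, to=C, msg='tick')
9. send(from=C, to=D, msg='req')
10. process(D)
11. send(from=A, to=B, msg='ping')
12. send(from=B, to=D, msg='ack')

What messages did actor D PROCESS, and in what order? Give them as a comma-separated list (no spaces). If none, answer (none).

Answer: data,req

Derivation:
After 1 (process(A)): A:[] B:[] C:[] D:[]
After 2 (process(C)): A:[] B:[] C:[] D:[]
After 3 (process(B)): A:[] B:[] C:[] D:[]
After 4 (send(from=B, to=D, msg='data')): A:[] B:[] C:[] D:[data]
After 5 (send(from=B, to=C, msg='resp')): A:[] B:[] C:[resp] D:[data]
After 6 (process(D)): A:[] B:[] C:[resp] D:[]
After 7 (send(from=C, to=A, msg='sync')): A:[sync] B:[] C:[resp] D:[]
After 8 (send(from=D, to=C, msg='tick')): A:[sync] B:[] C:[resp,tick] D:[]
After 9 (send(from=C, to=D, msg='req')): A:[sync] B:[] C:[resp,tick] D:[req]
After 10 (process(D)): A:[sync] B:[] C:[resp,tick] D:[]
After 11 (send(from=A, to=B, msg='ping')): A:[sync] B:[ping] C:[resp,tick] D:[]
After 12 (send(from=B, to=D, msg='ack')): A:[sync] B:[ping] C:[resp,tick] D:[ack]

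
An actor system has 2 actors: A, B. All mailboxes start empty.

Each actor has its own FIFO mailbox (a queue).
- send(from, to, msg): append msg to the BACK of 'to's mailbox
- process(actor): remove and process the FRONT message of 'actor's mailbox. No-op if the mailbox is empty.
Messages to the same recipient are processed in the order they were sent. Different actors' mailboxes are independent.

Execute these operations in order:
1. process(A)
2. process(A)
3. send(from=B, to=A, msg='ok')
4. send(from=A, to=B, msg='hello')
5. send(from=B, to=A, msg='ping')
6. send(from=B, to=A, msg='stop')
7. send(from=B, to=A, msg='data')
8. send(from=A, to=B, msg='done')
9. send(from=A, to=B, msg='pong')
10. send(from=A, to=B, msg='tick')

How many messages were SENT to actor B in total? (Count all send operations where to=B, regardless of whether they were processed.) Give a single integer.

After 1 (process(A)): A:[] B:[]
After 2 (process(A)): A:[] B:[]
After 3 (send(from=B, to=A, msg='ok')): A:[ok] B:[]
After 4 (send(from=A, to=B, msg='hello')): A:[ok] B:[hello]
After 5 (send(from=B, to=A, msg='ping')): A:[ok,ping] B:[hello]
After 6 (send(from=B, to=A, msg='stop')): A:[ok,ping,stop] B:[hello]
After 7 (send(from=B, to=A, msg='data')): A:[ok,ping,stop,data] B:[hello]
After 8 (send(from=A, to=B, msg='done')): A:[ok,ping,stop,data] B:[hello,done]
After 9 (send(from=A, to=B, msg='pong')): A:[ok,ping,stop,data] B:[hello,done,pong]
After 10 (send(from=A, to=B, msg='tick')): A:[ok,ping,stop,data] B:[hello,done,pong,tick]

Answer: 4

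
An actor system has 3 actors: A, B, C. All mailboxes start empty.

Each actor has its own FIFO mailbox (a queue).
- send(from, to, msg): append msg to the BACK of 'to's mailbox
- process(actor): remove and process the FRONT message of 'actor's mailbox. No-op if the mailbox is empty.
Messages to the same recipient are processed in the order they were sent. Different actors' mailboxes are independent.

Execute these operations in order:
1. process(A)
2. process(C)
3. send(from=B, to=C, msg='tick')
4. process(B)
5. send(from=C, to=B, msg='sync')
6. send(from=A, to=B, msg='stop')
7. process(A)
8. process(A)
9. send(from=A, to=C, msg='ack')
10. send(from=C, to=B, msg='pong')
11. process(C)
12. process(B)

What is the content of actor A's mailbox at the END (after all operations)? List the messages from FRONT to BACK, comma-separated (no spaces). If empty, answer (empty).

Answer: (empty)

Derivation:
After 1 (process(A)): A:[] B:[] C:[]
After 2 (process(C)): A:[] B:[] C:[]
After 3 (send(from=B, to=C, msg='tick')): A:[] B:[] C:[tick]
After 4 (process(B)): A:[] B:[] C:[tick]
After 5 (send(from=C, to=B, msg='sync')): A:[] B:[sync] C:[tick]
After 6 (send(from=A, to=B, msg='stop')): A:[] B:[sync,stop] C:[tick]
After 7 (process(A)): A:[] B:[sync,stop] C:[tick]
After 8 (process(A)): A:[] B:[sync,stop] C:[tick]
After 9 (send(from=A, to=C, msg='ack')): A:[] B:[sync,stop] C:[tick,ack]
After 10 (send(from=C, to=B, msg='pong')): A:[] B:[sync,stop,pong] C:[tick,ack]
After 11 (process(C)): A:[] B:[sync,stop,pong] C:[ack]
After 12 (process(B)): A:[] B:[stop,pong] C:[ack]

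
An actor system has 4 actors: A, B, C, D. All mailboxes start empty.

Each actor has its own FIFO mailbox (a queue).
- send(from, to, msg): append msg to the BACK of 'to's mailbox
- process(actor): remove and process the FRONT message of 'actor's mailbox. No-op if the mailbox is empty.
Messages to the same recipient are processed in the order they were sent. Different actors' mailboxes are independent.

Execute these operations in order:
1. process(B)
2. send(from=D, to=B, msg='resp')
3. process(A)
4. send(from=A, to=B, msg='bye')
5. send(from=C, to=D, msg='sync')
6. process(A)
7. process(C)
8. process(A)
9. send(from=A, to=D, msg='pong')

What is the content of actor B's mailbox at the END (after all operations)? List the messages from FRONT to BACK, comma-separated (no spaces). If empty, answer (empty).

Answer: resp,bye

Derivation:
After 1 (process(B)): A:[] B:[] C:[] D:[]
After 2 (send(from=D, to=B, msg='resp')): A:[] B:[resp] C:[] D:[]
After 3 (process(A)): A:[] B:[resp] C:[] D:[]
After 4 (send(from=A, to=B, msg='bye')): A:[] B:[resp,bye] C:[] D:[]
After 5 (send(from=C, to=D, msg='sync')): A:[] B:[resp,bye] C:[] D:[sync]
After 6 (process(A)): A:[] B:[resp,bye] C:[] D:[sync]
After 7 (process(C)): A:[] B:[resp,bye] C:[] D:[sync]
After 8 (process(A)): A:[] B:[resp,bye] C:[] D:[sync]
After 9 (send(from=A, to=D, msg='pong')): A:[] B:[resp,bye] C:[] D:[sync,pong]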